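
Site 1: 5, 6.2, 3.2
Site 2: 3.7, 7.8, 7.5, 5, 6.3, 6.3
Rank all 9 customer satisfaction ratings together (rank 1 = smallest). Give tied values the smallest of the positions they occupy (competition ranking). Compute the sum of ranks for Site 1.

Sorted (ascending): 3.2, 3.7, 5, 5, 6.2, 6.3, 6.3, 7.5, 7.8
The 2 values of 5 occupy positions 3–4 → each gets rank 3.
The 2 values of 6.3 occupy positions 6–7 → each gets rank 6.
Site 1 values → pooled ranks: 5→3, 6.2→5, 3.2→1
Rank sum = 3 + 5 + 1 = 9

9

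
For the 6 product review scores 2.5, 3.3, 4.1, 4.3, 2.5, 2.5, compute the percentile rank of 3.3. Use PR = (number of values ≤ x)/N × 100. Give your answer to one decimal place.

66.7

N = 6.
Strictly below 3.3: 3. Equal to 3.3: 1.
PR = 4/6 × 100 = 66.7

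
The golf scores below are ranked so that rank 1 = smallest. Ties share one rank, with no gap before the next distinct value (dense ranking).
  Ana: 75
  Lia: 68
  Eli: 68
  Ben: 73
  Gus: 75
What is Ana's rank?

Sorted (ascending): 68, 68, 73, 75, 75
The 2 values of 68 share dense rank 1.
The 2 values of 75 share dense rank 3.
Remaining distinct values take the next consecutive integers.
Ana has value 75 → rank 3.

3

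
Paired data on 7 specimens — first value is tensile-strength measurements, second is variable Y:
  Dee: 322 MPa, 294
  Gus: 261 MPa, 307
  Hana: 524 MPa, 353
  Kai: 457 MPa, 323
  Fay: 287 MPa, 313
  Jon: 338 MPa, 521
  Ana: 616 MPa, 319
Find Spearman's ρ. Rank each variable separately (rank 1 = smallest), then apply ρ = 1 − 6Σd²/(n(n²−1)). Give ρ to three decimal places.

0.571

Ranks of variable 1: 3, 1, 6, 5, 2, 4, 7
Ranks of variable 2: 1, 2, 6, 5, 3, 7, 4
d = r₁ − r₂: 2, -1, 0, 0, -1, -3, 3
d²: 4, 1, 0, 0, 1, 9, 9; Σd² = 24
ρ = 1 − 6·24/(7·48) = 1 − 144/336 = 0.571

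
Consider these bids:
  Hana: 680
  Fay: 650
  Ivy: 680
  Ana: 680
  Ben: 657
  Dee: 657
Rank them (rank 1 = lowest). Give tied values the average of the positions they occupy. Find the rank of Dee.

2.5

Sorted (ascending): 650, 657, 657, 680, 680, 680
The 2 values of 657 occupy positions 2–3 → average rank (2+3)/2 = 2.5.
The 3 values of 680 occupy positions 4–6 → average rank 5.
Dee has value 657 → rank 2.5.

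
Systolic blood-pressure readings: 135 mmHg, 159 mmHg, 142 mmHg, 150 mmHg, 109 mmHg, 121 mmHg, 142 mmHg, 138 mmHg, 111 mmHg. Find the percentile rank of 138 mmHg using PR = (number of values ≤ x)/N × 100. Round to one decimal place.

N = 9.
Strictly below 138: 4. Equal to 138: 1.
PR = 5/9 × 100 = 55.6

55.6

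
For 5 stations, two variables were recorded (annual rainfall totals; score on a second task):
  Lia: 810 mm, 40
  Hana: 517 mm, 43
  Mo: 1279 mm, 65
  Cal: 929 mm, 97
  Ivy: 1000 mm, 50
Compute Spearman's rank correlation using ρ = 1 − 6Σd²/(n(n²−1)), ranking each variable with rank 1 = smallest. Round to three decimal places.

0.600

Ranks of variable 1: 2, 1, 5, 3, 4
Ranks of variable 2: 1, 2, 4, 5, 3
d = r₁ − r₂: 1, -1, 1, -2, 1
d²: 1, 1, 1, 4, 1; Σd² = 8
ρ = 1 − 6·8/(5·24) = 1 − 48/120 = 0.600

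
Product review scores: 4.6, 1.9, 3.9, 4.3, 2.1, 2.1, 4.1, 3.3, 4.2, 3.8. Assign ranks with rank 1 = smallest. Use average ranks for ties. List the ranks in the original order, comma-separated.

10, 1, 6, 9, 2.5, 2.5, 7, 4, 8, 5

Sorted (ascending): 1.9, 2.1, 2.1, 3.3, 3.8, 3.9, 4.1, 4.2, 4.3, 4.6
The 2 values of 2.1 occupy positions 2–3 → average rank (2+3)/2 = 2.5.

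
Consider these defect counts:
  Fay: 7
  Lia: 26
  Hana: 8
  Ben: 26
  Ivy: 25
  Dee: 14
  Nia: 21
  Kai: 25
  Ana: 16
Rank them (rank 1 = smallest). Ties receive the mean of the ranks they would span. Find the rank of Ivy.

6.5

Sorted (ascending): 7, 8, 14, 16, 21, 25, 25, 26, 26
The 2 values of 25 occupy positions 6–7 → average rank (6+7)/2 = 6.5.
The 2 values of 26 occupy positions 8–9 → average rank (8+9)/2 = 8.5.
Ivy has value 25 → rank 6.5.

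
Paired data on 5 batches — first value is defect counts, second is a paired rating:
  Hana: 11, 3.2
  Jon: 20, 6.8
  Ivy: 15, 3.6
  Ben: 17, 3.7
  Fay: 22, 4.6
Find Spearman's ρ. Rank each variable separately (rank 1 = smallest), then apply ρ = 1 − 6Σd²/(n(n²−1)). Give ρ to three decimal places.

0.900

Ranks of variable 1: 1, 4, 2, 3, 5
Ranks of variable 2: 1, 5, 2, 3, 4
d = r₁ − r₂: 0, -1, 0, 0, 1
d²: 0, 1, 0, 0, 1; Σd² = 2
ρ = 1 − 6·2/(5·24) = 1 − 12/120 = 0.900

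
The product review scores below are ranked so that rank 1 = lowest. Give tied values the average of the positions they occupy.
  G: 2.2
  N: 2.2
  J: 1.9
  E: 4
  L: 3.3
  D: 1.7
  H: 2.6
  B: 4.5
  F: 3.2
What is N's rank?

3.5

Sorted (ascending): 1.7, 1.9, 2.2, 2.2, 2.6, 3.2, 3.3, 4, 4.5
The 2 values of 2.2 occupy positions 3–4 → average rank (3+4)/2 = 3.5.
N has value 2.2 → rank 3.5.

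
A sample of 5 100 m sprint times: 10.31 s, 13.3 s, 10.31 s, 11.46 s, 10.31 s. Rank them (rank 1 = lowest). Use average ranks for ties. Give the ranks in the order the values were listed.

Sorted (ascending): 10.31, 10.31, 10.31, 11.46, 13.3
The 3 values of 10.31 occupy positions 1–3 → average rank 2.

2, 5, 2, 4, 2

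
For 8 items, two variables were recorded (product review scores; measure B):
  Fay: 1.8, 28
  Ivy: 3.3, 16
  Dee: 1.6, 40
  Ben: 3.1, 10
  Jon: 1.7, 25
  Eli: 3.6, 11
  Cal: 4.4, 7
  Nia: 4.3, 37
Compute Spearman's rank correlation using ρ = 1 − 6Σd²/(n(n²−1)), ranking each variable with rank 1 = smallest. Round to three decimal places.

-0.548

Ranks of variable 1: 3, 5, 1, 4, 2, 6, 8, 7
Ranks of variable 2: 6, 4, 8, 2, 5, 3, 1, 7
d = r₁ − r₂: -3, 1, -7, 2, -3, 3, 7, 0
d²: 9, 1, 49, 4, 9, 9, 49, 0; Σd² = 130
ρ = 1 − 6·130/(8·63) = 1 − 780/504 = -0.548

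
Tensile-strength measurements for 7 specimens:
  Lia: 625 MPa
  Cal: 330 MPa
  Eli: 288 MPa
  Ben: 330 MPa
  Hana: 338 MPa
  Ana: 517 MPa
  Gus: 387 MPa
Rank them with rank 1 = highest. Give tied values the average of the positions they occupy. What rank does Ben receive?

Sorted (descending): 625, 517, 387, 338, 330, 330, 288
The 2 values of 330 occupy positions 5–6 → average rank (5+6)/2 = 5.5.
Ben has value 330 MPa → rank 5.5.

5.5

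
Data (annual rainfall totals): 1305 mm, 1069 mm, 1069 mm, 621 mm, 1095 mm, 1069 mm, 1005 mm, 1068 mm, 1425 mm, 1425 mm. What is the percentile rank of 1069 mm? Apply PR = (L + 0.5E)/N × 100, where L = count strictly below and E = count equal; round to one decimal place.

N = 10.
Strictly below 1069: 3. Equal to 1069: 3.
PR = (3 + 0.5·3)/10 × 100 = 45.0

45.0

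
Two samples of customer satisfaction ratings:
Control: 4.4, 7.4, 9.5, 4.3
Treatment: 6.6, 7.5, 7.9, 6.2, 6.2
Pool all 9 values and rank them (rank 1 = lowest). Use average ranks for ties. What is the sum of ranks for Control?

Sorted (ascending): 4.3, 4.4, 6.2, 6.2, 6.6, 7.4, 7.5, 7.9, 9.5
The 2 values of 6.2 occupy positions 3–4 → average rank (3+4)/2 = 3.5.
Control values → pooled ranks: 4.4→2, 7.4→6, 9.5→9, 4.3→1
Rank sum = 2 + 6 + 9 + 1 = 18

18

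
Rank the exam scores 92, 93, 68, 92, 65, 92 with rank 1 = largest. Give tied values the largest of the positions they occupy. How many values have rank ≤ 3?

1

Sorted (descending): 93, 92, 92, 92, 68, 65
The 3 values of 92 occupy positions 2–4 → each gets rank 4.
Ranks ≤ 3: {1} → 1 value.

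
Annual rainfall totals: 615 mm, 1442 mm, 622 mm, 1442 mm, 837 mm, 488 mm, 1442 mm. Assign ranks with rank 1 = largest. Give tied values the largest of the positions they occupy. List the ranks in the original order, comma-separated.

Sorted (descending): 1442, 1442, 1442, 837, 622, 615, 488
The 3 values of 1442 occupy positions 1–3 → each gets rank 3.

6, 3, 5, 3, 4, 7, 3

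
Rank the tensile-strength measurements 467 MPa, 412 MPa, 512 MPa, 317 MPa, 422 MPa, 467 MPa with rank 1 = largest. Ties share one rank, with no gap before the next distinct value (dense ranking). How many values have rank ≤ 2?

3

Sorted (descending): 512, 467, 467, 422, 412, 317
The 2 values of 467 share dense rank 2.
Remaining distinct values take the next consecutive integers.
Ranks ≤ 2: {1, 2, 2} → 3 values.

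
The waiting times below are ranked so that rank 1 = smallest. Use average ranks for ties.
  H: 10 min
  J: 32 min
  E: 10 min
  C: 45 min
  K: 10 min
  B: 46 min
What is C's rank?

Sorted (ascending): 10, 10, 10, 32, 45, 46
The 3 values of 10 occupy positions 1–3 → average rank 2.
C has value 45 min → rank 5.

5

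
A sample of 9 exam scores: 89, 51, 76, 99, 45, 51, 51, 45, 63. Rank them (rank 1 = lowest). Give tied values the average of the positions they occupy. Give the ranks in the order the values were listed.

Sorted (ascending): 45, 45, 51, 51, 51, 63, 76, 89, 99
The 2 values of 45 occupy positions 1–2 → average rank (1+2)/2 = 1.5.
The 3 values of 51 occupy positions 3–5 → average rank 4.

8, 4, 7, 9, 1.5, 4, 4, 1.5, 6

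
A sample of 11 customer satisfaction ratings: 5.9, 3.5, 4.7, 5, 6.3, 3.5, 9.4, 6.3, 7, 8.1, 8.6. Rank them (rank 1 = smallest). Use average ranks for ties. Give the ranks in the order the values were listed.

5, 1.5, 3, 4, 6.5, 1.5, 11, 6.5, 8, 9, 10

Sorted (ascending): 3.5, 3.5, 4.7, 5, 5.9, 6.3, 6.3, 7, 8.1, 8.6, 9.4
The 2 values of 3.5 occupy positions 1–2 → average rank (1+2)/2 = 1.5.
The 2 values of 6.3 occupy positions 6–7 → average rank (6+7)/2 = 6.5.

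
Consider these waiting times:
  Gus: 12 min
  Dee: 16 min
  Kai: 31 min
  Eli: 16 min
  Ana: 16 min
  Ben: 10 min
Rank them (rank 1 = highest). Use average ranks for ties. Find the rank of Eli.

Sorted (descending): 31, 16, 16, 16, 12, 10
The 3 values of 16 occupy positions 2–4 → average rank 3.
Eli has value 16 min → rank 3.

3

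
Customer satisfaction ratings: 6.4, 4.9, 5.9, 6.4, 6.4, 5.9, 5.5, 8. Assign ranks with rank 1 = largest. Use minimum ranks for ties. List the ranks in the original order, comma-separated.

Sorted (descending): 8, 6.4, 6.4, 6.4, 5.9, 5.9, 5.5, 4.9
The 3 values of 6.4 occupy positions 2–4 → each gets rank 2.
The 2 values of 5.9 occupy positions 5–6 → each gets rank 5.

2, 8, 5, 2, 2, 5, 7, 1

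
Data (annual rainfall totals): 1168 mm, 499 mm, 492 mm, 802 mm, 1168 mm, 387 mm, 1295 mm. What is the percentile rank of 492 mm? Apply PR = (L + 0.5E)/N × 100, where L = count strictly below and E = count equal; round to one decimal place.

N = 7.
Strictly below 492: 1. Equal to 492: 1.
PR = (1 + 0.5·1)/7 × 100 = 21.4

21.4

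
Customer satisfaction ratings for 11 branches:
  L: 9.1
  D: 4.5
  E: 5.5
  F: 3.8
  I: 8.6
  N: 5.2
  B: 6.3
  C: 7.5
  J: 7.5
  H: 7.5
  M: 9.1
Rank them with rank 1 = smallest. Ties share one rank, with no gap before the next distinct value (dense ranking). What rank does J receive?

Sorted (ascending): 3.8, 4.5, 5.2, 5.5, 6.3, 7.5, 7.5, 7.5, 8.6, 9.1, 9.1
The 3 values of 7.5 share dense rank 6.
The 2 values of 9.1 share dense rank 8.
Remaining distinct values take the next consecutive integers.
J has value 7.5 → rank 6.

6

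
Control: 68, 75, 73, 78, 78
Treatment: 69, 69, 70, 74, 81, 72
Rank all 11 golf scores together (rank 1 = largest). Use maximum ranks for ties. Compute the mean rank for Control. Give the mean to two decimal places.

5.40

Sorted (descending): 81, 78, 78, 75, 74, 73, 72, 70, 69, 69, 68
The 2 values of 78 occupy positions 2–3 → each gets rank 3.
The 2 values of 69 occupy positions 9–10 → each gets rank 10.
Control values → pooled ranks: 68→11, 75→4, 73→6, 78→3, 78→3
Mean rank = (11 + 4 + 6 + 3 + 3) / 5 = 5.40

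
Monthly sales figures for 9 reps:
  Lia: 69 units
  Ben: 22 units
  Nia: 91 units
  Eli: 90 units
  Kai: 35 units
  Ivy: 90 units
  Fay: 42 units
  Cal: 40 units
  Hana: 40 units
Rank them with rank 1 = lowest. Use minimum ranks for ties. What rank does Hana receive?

3

Sorted (ascending): 22, 35, 40, 40, 42, 69, 90, 90, 91
The 2 values of 40 occupy positions 3–4 → each gets rank 3.
The 2 values of 90 occupy positions 7–8 → each gets rank 7.
Hana has value 40 units → rank 3.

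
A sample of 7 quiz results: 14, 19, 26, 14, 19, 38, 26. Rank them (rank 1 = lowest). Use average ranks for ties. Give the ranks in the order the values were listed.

1.5, 3.5, 5.5, 1.5, 3.5, 7, 5.5

Sorted (ascending): 14, 14, 19, 19, 26, 26, 38
The 2 values of 14 occupy positions 1–2 → average rank (1+2)/2 = 1.5.
The 2 values of 19 occupy positions 3–4 → average rank (3+4)/2 = 3.5.
The 2 values of 26 occupy positions 5–6 → average rank (5+6)/2 = 5.5.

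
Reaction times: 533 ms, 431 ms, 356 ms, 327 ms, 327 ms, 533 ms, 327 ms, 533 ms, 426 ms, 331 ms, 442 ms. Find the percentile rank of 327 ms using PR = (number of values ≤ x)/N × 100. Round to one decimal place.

27.3

N = 11.
Strictly below 327: 0. Equal to 327: 3.
PR = 3/11 × 100 = 27.3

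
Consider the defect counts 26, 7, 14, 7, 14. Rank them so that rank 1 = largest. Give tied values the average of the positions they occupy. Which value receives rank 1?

Sorted (descending): 26, 14, 14, 7, 7
The 2 values of 14 occupy positions 2–3 → average rank (2+3)/2 = 2.5.
The 2 values of 7 occupy positions 4–5 → average rank (4+5)/2 = 4.5.
Rank 1 → value 26.

26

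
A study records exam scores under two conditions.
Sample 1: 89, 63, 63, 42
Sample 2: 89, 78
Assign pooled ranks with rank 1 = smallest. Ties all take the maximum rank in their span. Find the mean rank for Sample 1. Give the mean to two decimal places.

Sorted (ascending): 42, 63, 63, 78, 89, 89
The 2 values of 63 occupy positions 2–3 → each gets rank 3.
The 2 values of 89 occupy positions 5–6 → each gets rank 6.
Sample 1 values → pooled ranks: 89→6, 63→3, 63→3, 42→1
Mean rank = (6 + 3 + 3 + 1) / 4 = 3.25

3.25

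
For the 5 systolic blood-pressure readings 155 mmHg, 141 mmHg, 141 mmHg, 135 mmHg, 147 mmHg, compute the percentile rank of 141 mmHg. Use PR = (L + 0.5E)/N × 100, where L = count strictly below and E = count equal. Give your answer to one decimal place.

40.0

N = 5.
Strictly below 141: 1. Equal to 141: 2.
PR = (1 + 0.5·2)/5 × 100 = 40.0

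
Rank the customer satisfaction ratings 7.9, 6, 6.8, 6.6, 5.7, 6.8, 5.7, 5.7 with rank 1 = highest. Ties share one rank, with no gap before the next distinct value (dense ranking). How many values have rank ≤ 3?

Sorted (descending): 7.9, 6.8, 6.8, 6.6, 6, 5.7, 5.7, 5.7
The 2 values of 6.8 share dense rank 2.
The 3 values of 5.7 share dense rank 5.
Remaining distinct values take the next consecutive integers.
Ranks ≤ 3: {1, 2, 2, 3} → 4 values.

4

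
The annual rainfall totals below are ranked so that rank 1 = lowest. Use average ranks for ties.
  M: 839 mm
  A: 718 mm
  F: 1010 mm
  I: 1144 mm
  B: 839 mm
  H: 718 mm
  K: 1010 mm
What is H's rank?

1.5

Sorted (ascending): 718, 718, 839, 839, 1010, 1010, 1144
The 2 values of 718 occupy positions 1–2 → average rank (1+2)/2 = 1.5.
The 2 values of 839 occupy positions 3–4 → average rank (3+4)/2 = 3.5.
The 2 values of 1010 occupy positions 5–6 → average rank (5+6)/2 = 5.5.
H has value 718 mm → rank 1.5.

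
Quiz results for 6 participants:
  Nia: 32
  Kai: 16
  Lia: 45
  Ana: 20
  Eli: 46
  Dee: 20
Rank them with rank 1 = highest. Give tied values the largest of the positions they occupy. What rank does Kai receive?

Sorted (descending): 46, 45, 32, 20, 20, 16
The 2 values of 20 occupy positions 4–5 → each gets rank 5.
Kai has value 16 → rank 6.

6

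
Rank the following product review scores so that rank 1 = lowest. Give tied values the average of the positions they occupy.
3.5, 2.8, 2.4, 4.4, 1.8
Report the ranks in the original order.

4, 3, 2, 5, 1

Sorted (ascending): 1.8, 2.4, 2.8, 3.5, 4.4
No ties — each value takes its position as its rank.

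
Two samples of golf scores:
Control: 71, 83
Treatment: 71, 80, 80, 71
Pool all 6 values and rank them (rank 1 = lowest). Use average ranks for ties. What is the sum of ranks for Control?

8

Sorted (ascending): 71, 71, 71, 80, 80, 83
The 3 values of 71 occupy positions 1–3 → average rank 2.
The 2 values of 80 occupy positions 4–5 → average rank (4+5)/2 = 4.5.
Control values → pooled ranks: 71→2, 83→6
Rank sum = 2 + 6 = 8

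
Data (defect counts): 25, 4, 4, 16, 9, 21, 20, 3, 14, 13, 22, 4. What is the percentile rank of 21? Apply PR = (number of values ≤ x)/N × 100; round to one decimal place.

83.3

N = 12.
Strictly below 21: 9. Equal to 21: 1.
PR = 10/12 × 100 = 83.3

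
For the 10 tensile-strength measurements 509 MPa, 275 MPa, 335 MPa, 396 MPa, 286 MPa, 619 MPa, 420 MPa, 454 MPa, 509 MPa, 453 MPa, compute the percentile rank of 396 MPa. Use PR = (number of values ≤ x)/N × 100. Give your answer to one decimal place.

N = 10.
Strictly below 396: 3. Equal to 396: 1.
PR = 4/10 × 100 = 40.0

40.0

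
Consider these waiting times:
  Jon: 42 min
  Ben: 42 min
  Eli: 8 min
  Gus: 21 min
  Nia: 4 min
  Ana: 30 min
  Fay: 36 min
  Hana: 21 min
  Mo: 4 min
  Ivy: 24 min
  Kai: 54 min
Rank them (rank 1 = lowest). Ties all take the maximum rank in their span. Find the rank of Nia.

2

Sorted (ascending): 4, 4, 8, 21, 21, 24, 30, 36, 42, 42, 54
The 2 values of 4 occupy positions 1–2 → each gets rank 2.
The 2 values of 21 occupy positions 4–5 → each gets rank 5.
The 2 values of 42 occupy positions 9–10 → each gets rank 10.
Nia has value 4 min → rank 2.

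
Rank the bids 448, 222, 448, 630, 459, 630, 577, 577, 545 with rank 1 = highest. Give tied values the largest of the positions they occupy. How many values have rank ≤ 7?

6

Sorted (descending): 630, 630, 577, 577, 545, 459, 448, 448, 222
The 2 values of 630 occupy positions 1–2 → each gets rank 2.
The 2 values of 577 occupy positions 3–4 → each gets rank 4.
The 2 values of 448 occupy positions 7–8 → each gets rank 8.
Ranks ≤ 7: {2, 2, 4, 4, 5, 6} → 6 values.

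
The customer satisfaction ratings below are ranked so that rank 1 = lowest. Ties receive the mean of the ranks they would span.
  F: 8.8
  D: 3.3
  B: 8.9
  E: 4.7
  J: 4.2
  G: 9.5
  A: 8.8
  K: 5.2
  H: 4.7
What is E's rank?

3.5

Sorted (ascending): 3.3, 4.2, 4.7, 4.7, 5.2, 8.8, 8.8, 8.9, 9.5
The 2 values of 4.7 occupy positions 3–4 → average rank (3+4)/2 = 3.5.
The 2 values of 8.8 occupy positions 6–7 → average rank (6+7)/2 = 6.5.
E has value 4.7 → rank 3.5.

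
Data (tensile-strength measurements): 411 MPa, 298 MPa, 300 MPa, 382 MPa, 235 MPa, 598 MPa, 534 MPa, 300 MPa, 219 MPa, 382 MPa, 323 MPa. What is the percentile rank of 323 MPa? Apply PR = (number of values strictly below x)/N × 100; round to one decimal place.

45.5

N = 11.
Strictly below 323: 5. Equal to 323: 1.
PR = 5/11 × 100 = 45.5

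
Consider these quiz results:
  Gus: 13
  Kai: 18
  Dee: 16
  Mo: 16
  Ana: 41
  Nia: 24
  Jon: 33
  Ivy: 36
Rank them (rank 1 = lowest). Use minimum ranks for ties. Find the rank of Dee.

Sorted (ascending): 13, 16, 16, 18, 24, 33, 36, 41
The 2 values of 16 occupy positions 2–3 → each gets rank 2.
Dee has value 16 → rank 2.

2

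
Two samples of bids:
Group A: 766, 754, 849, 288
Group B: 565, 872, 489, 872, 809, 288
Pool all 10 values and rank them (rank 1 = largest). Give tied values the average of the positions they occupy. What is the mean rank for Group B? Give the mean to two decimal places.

5.25

Sorted (descending): 872, 872, 849, 809, 766, 754, 565, 489, 288, 288
The 2 values of 872 occupy positions 1–2 → average rank (1+2)/2 = 1.5.
The 2 values of 288 occupy positions 9–10 → average rank (9+10)/2 = 9.5.
Group B values → pooled ranks: 565→7, 872→1.5, 489→8, 872→1.5, 809→4, 288→9.5
Mean rank = (7 + 1.5 + 8 + 1.5 + 4 + 9.5) / 6 = 5.25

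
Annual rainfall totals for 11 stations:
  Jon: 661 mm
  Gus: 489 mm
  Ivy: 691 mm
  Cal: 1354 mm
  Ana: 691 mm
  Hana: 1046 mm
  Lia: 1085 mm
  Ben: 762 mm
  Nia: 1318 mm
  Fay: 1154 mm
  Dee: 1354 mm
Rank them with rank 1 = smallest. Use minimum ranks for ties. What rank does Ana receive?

Sorted (ascending): 489, 661, 691, 691, 762, 1046, 1085, 1154, 1318, 1354, 1354
The 2 values of 691 occupy positions 3–4 → each gets rank 3.
The 2 values of 1354 occupy positions 10–11 → each gets rank 10.
Ana has value 691 mm → rank 3.

3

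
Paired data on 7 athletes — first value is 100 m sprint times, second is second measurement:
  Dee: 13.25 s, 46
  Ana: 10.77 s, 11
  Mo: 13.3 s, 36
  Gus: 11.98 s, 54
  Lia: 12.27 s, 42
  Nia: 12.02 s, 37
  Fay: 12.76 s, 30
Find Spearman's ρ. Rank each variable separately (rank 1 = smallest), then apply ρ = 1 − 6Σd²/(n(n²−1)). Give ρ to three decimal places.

0.071

Ranks of variable 1: 6, 1, 7, 2, 4, 3, 5
Ranks of variable 2: 6, 1, 3, 7, 5, 4, 2
d = r₁ − r₂: 0, 0, 4, -5, -1, -1, 3
d²: 0, 0, 16, 25, 1, 1, 9; Σd² = 52
ρ = 1 − 6·52/(7·48) = 1 − 312/336 = 0.071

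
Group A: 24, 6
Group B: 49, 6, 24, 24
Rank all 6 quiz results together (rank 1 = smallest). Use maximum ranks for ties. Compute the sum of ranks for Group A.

Sorted (ascending): 6, 6, 24, 24, 24, 49
The 2 values of 6 occupy positions 1–2 → each gets rank 2.
The 3 values of 24 occupy positions 3–5 → each gets rank 5.
Group A values → pooled ranks: 24→5, 6→2
Rank sum = 5 + 2 = 7

7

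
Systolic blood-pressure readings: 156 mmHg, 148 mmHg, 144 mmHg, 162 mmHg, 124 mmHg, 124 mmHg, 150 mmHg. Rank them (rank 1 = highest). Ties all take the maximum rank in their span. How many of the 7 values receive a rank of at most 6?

5

Sorted (descending): 162, 156, 150, 148, 144, 124, 124
The 2 values of 124 occupy positions 6–7 → each gets rank 7.
Ranks ≤ 6: {1, 2, 3, 4, 5} → 5 values.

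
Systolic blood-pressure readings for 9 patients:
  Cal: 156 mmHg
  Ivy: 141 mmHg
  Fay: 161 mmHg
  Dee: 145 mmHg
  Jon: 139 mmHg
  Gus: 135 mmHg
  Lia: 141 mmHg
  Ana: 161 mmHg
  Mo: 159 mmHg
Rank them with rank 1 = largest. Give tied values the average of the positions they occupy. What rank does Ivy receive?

6.5

Sorted (descending): 161, 161, 159, 156, 145, 141, 141, 139, 135
The 2 values of 161 occupy positions 1–2 → average rank (1+2)/2 = 1.5.
The 2 values of 141 occupy positions 6–7 → average rank (6+7)/2 = 6.5.
Ivy has value 141 mmHg → rank 6.5.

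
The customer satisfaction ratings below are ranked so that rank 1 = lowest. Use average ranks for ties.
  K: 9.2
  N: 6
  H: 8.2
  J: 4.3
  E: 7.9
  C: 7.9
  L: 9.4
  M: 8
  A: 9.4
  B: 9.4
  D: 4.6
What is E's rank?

4.5

Sorted (ascending): 4.3, 4.6, 6, 7.9, 7.9, 8, 8.2, 9.2, 9.4, 9.4, 9.4
The 2 values of 7.9 occupy positions 4–5 → average rank (4+5)/2 = 4.5.
The 3 values of 9.4 occupy positions 9–11 → average rank 10.
E has value 7.9 → rank 4.5.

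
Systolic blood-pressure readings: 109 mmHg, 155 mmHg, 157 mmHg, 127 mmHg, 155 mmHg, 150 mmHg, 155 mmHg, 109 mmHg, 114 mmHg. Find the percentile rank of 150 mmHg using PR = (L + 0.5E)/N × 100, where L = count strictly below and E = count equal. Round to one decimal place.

N = 9.
Strictly below 150: 4. Equal to 150: 1.
PR = (4 + 0.5·1)/9 × 100 = 50.0

50.0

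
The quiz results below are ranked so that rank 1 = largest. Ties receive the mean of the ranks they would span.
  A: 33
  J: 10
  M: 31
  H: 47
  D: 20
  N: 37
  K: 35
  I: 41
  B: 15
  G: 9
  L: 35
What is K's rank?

Sorted (descending): 47, 41, 37, 35, 35, 33, 31, 20, 15, 10, 9
The 2 values of 35 occupy positions 4–5 → average rank (4+5)/2 = 4.5.
K has value 35 → rank 4.5.

4.5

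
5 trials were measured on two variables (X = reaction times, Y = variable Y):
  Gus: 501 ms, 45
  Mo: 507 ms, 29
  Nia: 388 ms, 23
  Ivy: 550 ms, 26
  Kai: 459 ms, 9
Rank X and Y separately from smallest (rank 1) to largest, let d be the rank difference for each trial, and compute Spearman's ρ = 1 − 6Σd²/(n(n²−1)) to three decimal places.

0.500

Ranks of variable 1: 3, 4, 1, 5, 2
Ranks of variable 2: 5, 4, 2, 3, 1
d = r₁ − r₂: -2, 0, -1, 2, 1
d²: 4, 0, 1, 4, 1; Σd² = 10
ρ = 1 − 6·10/(5·24) = 1 − 60/120 = 0.500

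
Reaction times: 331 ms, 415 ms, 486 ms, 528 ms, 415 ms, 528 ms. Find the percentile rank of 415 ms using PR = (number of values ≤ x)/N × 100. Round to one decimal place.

50.0

N = 6.
Strictly below 415: 1. Equal to 415: 2.
PR = 3/6 × 100 = 50.0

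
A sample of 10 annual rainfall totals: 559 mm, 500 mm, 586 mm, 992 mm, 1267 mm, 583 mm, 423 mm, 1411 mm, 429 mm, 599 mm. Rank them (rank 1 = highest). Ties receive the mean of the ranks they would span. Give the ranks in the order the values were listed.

Sorted (descending): 1411, 1267, 992, 599, 586, 583, 559, 500, 429, 423
No ties — each value takes its position as its rank.

7, 8, 5, 3, 2, 6, 10, 1, 9, 4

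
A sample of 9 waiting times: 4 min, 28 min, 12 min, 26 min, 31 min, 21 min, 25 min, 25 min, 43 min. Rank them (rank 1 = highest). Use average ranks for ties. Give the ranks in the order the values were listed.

9, 3, 8, 4, 2, 7, 5.5, 5.5, 1

Sorted (descending): 43, 31, 28, 26, 25, 25, 21, 12, 4
The 2 values of 25 occupy positions 5–6 → average rank (5+6)/2 = 5.5.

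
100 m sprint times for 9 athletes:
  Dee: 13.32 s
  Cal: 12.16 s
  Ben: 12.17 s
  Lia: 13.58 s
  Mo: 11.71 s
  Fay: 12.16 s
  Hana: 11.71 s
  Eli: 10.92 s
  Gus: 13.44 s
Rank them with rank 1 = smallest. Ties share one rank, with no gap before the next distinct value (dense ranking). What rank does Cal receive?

Sorted (ascending): 10.92, 11.71, 11.71, 12.16, 12.16, 12.17, 13.32, 13.44, 13.58
The 2 values of 11.71 share dense rank 2.
The 2 values of 12.16 share dense rank 3.
Remaining distinct values take the next consecutive integers.
Cal has value 12.16 s → rank 3.

3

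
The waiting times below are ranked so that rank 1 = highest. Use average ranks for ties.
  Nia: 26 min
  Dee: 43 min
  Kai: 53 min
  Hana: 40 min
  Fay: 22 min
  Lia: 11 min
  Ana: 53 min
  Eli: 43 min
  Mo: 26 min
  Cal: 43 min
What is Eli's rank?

Sorted (descending): 53, 53, 43, 43, 43, 40, 26, 26, 22, 11
The 2 values of 53 occupy positions 1–2 → average rank (1+2)/2 = 1.5.
The 3 values of 43 occupy positions 3–5 → average rank 4.
The 2 values of 26 occupy positions 7–8 → average rank (7+8)/2 = 7.5.
Eli has value 43 min → rank 4.

4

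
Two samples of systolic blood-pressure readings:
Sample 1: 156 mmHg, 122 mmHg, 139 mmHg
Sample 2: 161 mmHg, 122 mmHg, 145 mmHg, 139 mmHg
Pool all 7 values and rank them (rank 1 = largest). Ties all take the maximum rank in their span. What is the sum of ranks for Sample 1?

14

Sorted (descending): 161, 156, 145, 139, 139, 122, 122
The 2 values of 139 occupy positions 4–5 → each gets rank 5.
The 2 values of 122 occupy positions 6–7 → each gets rank 7.
Sample 1 values → pooled ranks: 156→2, 122→7, 139→5
Rank sum = 2 + 7 + 5 = 14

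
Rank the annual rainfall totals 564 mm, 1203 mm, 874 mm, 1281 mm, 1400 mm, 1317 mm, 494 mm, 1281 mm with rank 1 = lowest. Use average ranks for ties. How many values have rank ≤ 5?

4

Sorted (ascending): 494, 564, 874, 1203, 1281, 1281, 1317, 1400
The 2 values of 1281 occupy positions 5–6 → average rank (5+6)/2 = 5.5.
Ranks ≤ 5: {1, 2, 3, 4} → 4 values.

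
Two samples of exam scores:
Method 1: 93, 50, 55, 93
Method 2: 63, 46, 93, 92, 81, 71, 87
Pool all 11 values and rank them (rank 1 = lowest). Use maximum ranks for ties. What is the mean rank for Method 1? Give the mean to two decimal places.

Sorted (ascending): 46, 50, 55, 63, 71, 81, 87, 92, 93, 93, 93
The 3 values of 93 occupy positions 9–11 → each gets rank 11.
Method 1 values → pooled ranks: 93→11, 50→2, 55→3, 93→11
Mean rank = (11 + 2 + 3 + 11) / 4 = 6.75

6.75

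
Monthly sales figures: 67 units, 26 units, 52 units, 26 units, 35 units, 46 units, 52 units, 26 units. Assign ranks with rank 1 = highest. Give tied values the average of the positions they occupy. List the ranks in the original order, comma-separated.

1, 7, 2.5, 7, 5, 4, 2.5, 7

Sorted (descending): 67, 52, 52, 46, 35, 26, 26, 26
The 2 values of 52 occupy positions 2–3 → average rank (2+3)/2 = 2.5.
The 3 values of 26 occupy positions 6–8 → average rank 7.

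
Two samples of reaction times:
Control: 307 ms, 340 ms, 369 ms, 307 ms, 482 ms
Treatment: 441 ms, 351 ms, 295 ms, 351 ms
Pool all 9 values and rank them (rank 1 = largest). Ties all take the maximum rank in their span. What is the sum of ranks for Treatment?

21

Sorted (descending): 482, 441, 369, 351, 351, 340, 307, 307, 295
The 2 values of 351 occupy positions 4–5 → each gets rank 5.
The 2 values of 307 occupy positions 7–8 → each gets rank 8.
Treatment values → pooled ranks: 441→2, 351→5, 295→9, 351→5
Rank sum = 2 + 5 + 9 + 5 = 21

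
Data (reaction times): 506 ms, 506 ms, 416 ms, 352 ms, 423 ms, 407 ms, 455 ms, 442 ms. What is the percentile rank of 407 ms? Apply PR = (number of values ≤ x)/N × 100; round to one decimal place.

N = 8.
Strictly below 407: 1. Equal to 407: 1.
PR = 2/8 × 100 = 25.0

25.0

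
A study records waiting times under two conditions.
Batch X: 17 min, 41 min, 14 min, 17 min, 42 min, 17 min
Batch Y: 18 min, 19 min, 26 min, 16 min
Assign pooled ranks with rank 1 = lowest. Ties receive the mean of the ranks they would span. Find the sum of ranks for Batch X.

32

Sorted (ascending): 14, 16, 17, 17, 17, 18, 19, 26, 41, 42
The 3 values of 17 occupy positions 3–5 → average rank 4.
Batch X values → pooled ranks: 17→4, 41→9, 14→1, 17→4, 42→10, 17→4
Rank sum = 4 + 9 + 1 + 4 + 10 + 4 = 32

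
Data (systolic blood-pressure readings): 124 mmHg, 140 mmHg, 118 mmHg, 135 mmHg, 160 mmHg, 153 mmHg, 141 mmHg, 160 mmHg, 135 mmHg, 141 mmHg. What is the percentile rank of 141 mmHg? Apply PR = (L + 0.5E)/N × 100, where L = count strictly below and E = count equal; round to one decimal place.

N = 10.
Strictly below 141: 5. Equal to 141: 2.
PR = (5 + 0.5·2)/10 × 100 = 60.0

60.0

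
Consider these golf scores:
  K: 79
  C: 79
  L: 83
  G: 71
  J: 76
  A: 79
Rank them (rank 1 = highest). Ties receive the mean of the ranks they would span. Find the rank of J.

5

Sorted (descending): 83, 79, 79, 79, 76, 71
The 3 values of 79 occupy positions 2–4 → average rank 3.
J has value 76 → rank 5.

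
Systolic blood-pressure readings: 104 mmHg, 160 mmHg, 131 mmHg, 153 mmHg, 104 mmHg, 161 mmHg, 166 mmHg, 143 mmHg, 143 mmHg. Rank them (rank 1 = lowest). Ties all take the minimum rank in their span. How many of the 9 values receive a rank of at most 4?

Sorted (ascending): 104, 104, 131, 143, 143, 153, 160, 161, 166
The 2 values of 104 occupy positions 1–2 → each gets rank 1.
The 2 values of 143 occupy positions 4–5 → each gets rank 4.
Ranks ≤ 4: {1, 1, 3, 4, 4} → 5 values.

5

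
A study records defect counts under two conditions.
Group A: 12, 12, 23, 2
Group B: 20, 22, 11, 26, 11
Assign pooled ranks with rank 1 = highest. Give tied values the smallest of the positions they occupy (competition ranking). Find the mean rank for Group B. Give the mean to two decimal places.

Sorted (descending): 26, 23, 22, 20, 12, 12, 11, 11, 2
The 2 values of 12 occupy positions 5–6 → each gets rank 5.
The 2 values of 11 occupy positions 7–8 → each gets rank 7.
Group B values → pooled ranks: 20→4, 22→3, 11→7, 26→1, 11→7
Mean rank = (4 + 3 + 7 + 1 + 7) / 5 = 4.40

4.40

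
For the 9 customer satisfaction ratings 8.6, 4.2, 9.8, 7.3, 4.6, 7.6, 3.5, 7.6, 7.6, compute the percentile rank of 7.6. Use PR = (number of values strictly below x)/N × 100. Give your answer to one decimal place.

N = 9.
Strictly below 7.6: 4. Equal to 7.6: 3.
PR = 4/9 × 100 = 44.4

44.4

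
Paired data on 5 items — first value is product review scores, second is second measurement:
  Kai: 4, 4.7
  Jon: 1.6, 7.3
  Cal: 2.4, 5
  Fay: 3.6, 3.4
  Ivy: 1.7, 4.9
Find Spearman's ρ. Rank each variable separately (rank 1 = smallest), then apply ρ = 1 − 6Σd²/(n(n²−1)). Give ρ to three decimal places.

Ranks of variable 1: 5, 1, 3, 4, 2
Ranks of variable 2: 2, 5, 4, 1, 3
d = r₁ − r₂: 3, -4, -1, 3, -1
d²: 9, 16, 1, 9, 1; Σd² = 36
ρ = 1 − 6·36/(5·24) = 1 − 216/120 = -0.800

-0.800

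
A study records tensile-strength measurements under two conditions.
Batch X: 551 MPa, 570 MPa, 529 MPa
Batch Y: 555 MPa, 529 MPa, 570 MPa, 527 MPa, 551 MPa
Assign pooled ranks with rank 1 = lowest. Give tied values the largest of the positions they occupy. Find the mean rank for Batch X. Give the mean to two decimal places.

5.33

Sorted (ascending): 527, 529, 529, 551, 551, 555, 570, 570
The 2 values of 529 occupy positions 2–3 → each gets rank 3.
The 2 values of 551 occupy positions 4–5 → each gets rank 5.
The 2 values of 570 occupy positions 7–8 → each gets rank 8.
Batch X values → pooled ranks: 551→5, 570→8, 529→3
Mean rank = (5 + 8 + 3) / 3 = 5.33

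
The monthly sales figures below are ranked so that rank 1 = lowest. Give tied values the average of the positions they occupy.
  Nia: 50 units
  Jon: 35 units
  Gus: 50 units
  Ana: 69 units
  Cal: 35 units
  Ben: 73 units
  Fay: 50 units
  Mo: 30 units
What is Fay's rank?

Sorted (ascending): 30, 35, 35, 50, 50, 50, 69, 73
The 2 values of 35 occupy positions 2–3 → average rank (2+3)/2 = 2.5.
The 3 values of 50 occupy positions 4–6 → average rank 5.
Fay has value 50 units → rank 5.

5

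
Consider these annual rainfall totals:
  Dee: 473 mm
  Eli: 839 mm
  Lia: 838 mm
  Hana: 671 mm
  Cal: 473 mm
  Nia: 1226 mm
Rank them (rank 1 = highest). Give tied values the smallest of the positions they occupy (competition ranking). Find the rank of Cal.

5

Sorted (descending): 1226, 839, 838, 671, 473, 473
The 2 values of 473 occupy positions 5–6 → each gets rank 5.
Cal has value 473 mm → rank 5.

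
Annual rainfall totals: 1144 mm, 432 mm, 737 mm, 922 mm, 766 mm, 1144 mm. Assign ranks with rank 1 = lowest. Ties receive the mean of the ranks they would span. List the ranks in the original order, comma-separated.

Sorted (ascending): 432, 737, 766, 922, 1144, 1144
The 2 values of 1144 occupy positions 5–6 → average rank (5+6)/2 = 5.5.

5.5, 1, 2, 4, 3, 5.5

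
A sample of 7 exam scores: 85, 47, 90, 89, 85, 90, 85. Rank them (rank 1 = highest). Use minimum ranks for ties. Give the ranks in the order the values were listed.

4, 7, 1, 3, 4, 1, 4

Sorted (descending): 90, 90, 89, 85, 85, 85, 47
The 2 values of 90 occupy positions 1–2 → each gets rank 1.
The 3 values of 85 occupy positions 4–6 → each gets rank 4.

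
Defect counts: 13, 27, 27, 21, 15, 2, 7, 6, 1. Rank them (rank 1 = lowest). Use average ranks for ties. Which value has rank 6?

15

Sorted (ascending): 1, 2, 6, 7, 13, 15, 21, 27, 27
The 2 values of 27 occupy positions 8–9 → average rank (8+9)/2 = 8.5.
Rank 6 → value 15.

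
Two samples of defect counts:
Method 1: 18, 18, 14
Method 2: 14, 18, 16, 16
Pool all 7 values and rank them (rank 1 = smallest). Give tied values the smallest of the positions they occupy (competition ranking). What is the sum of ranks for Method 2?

12

Sorted (ascending): 14, 14, 16, 16, 18, 18, 18
The 2 values of 14 occupy positions 1–2 → each gets rank 1.
The 2 values of 16 occupy positions 3–4 → each gets rank 3.
The 3 values of 18 occupy positions 5–7 → each gets rank 5.
Method 2 values → pooled ranks: 14→1, 18→5, 16→3, 16→3
Rank sum = 1 + 5 + 3 + 3 = 12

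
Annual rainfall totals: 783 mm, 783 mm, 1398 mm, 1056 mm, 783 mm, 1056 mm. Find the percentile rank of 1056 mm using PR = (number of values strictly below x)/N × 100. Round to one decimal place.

N = 6.
Strictly below 1056: 3. Equal to 1056: 2.
PR = 3/6 × 100 = 50.0

50.0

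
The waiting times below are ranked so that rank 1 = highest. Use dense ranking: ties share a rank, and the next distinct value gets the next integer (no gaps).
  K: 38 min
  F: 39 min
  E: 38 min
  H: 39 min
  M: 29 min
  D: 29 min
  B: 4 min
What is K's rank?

2

Sorted (descending): 39, 39, 38, 38, 29, 29, 4
The 2 values of 39 share dense rank 1.
The 2 values of 38 share dense rank 2.
The 2 values of 29 share dense rank 3.
Remaining distinct values take the next consecutive integers.
K has value 38 min → rank 2.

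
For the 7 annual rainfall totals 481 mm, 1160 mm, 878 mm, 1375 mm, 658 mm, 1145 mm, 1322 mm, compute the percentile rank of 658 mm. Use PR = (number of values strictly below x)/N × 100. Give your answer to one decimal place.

14.3

N = 7.
Strictly below 658: 1. Equal to 658: 1.
PR = 1/7 × 100 = 14.3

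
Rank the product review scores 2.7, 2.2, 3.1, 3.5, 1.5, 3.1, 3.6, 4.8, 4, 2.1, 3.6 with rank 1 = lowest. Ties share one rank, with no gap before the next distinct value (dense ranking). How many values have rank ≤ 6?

Sorted (ascending): 1.5, 2.1, 2.2, 2.7, 3.1, 3.1, 3.5, 3.6, 3.6, 4, 4.8
The 2 values of 3.1 share dense rank 5.
The 2 values of 3.6 share dense rank 7.
Remaining distinct values take the next consecutive integers.
Ranks ≤ 6: {1, 2, 3, 4, 5, 5, 6} → 7 values.

7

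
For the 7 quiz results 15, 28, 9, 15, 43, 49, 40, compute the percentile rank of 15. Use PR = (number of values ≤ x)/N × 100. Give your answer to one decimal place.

N = 7.
Strictly below 15: 1. Equal to 15: 2.
PR = 3/7 × 100 = 42.9

42.9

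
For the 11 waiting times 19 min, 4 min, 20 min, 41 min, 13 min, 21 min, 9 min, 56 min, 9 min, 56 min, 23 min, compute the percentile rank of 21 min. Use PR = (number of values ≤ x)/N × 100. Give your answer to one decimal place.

N = 11.
Strictly below 21: 6. Equal to 21: 1.
PR = 7/11 × 100 = 63.6

63.6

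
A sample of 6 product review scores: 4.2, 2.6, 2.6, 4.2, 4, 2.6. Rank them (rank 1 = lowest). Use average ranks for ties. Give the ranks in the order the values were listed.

5.5, 2, 2, 5.5, 4, 2

Sorted (ascending): 2.6, 2.6, 2.6, 4, 4.2, 4.2
The 3 values of 2.6 occupy positions 1–3 → average rank 2.
The 2 values of 4.2 occupy positions 5–6 → average rank (5+6)/2 = 5.5.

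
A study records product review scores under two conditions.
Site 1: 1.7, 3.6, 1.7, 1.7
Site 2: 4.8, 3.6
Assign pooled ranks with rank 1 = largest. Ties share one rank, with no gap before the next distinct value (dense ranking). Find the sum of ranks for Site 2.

Sorted (descending): 4.8, 3.6, 3.6, 1.7, 1.7, 1.7
The 2 values of 3.6 share dense rank 2.
The 3 values of 1.7 share dense rank 3.
Remaining distinct values take the next consecutive integers.
Site 2 values → pooled ranks: 4.8→1, 3.6→2
Rank sum = 1 + 2 = 3

3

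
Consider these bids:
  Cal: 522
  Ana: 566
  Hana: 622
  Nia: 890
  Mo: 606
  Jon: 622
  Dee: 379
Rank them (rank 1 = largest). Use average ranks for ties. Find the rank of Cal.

Sorted (descending): 890, 622, 622, 606, 566, 522, 379
The 2 values of 622 occupy positions 2–3 → average rank (2+3)/2 = 2.5.
Cal has value 522 → rank 6.

6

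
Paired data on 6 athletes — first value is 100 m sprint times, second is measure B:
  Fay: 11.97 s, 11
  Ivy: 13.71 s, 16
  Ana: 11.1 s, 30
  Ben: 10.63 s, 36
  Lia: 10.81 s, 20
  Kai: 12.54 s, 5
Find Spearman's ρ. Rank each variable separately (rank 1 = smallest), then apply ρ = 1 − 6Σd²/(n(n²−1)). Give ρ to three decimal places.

-0.771

Ranks of variable 1: 4, 6, 3, 1, 2, 5
Ranks of variable 2: 2, 3, 5, 6, 4, 1
d = r₁ − r₂: 2, 3, -2, -5, -2, 4
d²: 4, 9, 4, 25, 4, 16; Σd² = 62
ρ = 1 − 6·62/(6·35) = 1 − 372/210 = -0.771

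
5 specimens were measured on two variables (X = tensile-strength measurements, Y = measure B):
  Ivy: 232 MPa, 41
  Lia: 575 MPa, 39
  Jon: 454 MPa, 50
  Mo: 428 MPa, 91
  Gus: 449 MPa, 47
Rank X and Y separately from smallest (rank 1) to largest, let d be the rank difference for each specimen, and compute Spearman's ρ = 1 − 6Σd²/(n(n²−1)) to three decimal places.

Ranks of variable 1: 1, 5, 4, 2, 3
Ranks of variable 2: 2, 1, 4, 5, 3
d = r₁ − r₂: -1, 4, 0, -3, 0
d²: 1, 16, 0, 9, 0; Σd² = 26
ρ = 1 − 6·26/(5·24) = 1 − 156/120 = -0.300

-0.300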